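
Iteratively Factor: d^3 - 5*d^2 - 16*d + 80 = (d - 5)*(d^2 - 16) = (d - 5)*(d + 4)*(d - 4)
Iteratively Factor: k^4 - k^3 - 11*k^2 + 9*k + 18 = (k + 3)*(k^3 - 4*k^2 + k + 6) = (k - 2)*(k + 3)*(k^2 - 2*k - 3) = (k - 2)*(k + 1)*(k + 3)*(k - 3)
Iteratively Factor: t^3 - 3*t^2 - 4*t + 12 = (t + 2)*(t^2 - 5*t + 6) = (t - 3)*(t + 2)*(t - 2)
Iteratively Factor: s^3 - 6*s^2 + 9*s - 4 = (s - 1)*(s^2 - 5*s + 4) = (s - 1)^2*(s - 4)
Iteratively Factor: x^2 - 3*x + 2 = (x - 2)*(x - 1)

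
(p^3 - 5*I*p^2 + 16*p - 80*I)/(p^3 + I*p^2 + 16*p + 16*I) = (p - 5*I)/(p + I)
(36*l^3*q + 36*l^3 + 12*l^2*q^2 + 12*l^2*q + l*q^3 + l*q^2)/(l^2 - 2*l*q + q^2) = l*(36*l^2*q + 36*l^2 + 12*l*q^2 + 12*l*q + q^3 + q^2)/(l^2 - 2*l*q + q^2)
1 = 1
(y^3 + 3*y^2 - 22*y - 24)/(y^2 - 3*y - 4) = y + 6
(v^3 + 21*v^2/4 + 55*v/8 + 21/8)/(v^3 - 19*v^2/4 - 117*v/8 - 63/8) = (2*v^2 + 9*v + 7)/(2*v^2 - 11*v - 21)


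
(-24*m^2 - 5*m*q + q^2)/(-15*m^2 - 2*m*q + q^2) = (-8*m + q)/(-5*m + q)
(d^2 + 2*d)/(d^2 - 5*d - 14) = d/(d - 7)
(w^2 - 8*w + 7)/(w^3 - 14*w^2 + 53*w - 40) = (w - 7)/(w^2 - 13*w + 40)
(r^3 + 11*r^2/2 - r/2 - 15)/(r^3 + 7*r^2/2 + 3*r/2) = (2*r^3 + 11*r^2 - r - 30)/(r*(2*r^2 + 7*r + 3))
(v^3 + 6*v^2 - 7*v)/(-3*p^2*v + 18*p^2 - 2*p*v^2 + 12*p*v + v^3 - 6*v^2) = v*(-v^2 - 6*v + 7)/(3*p^2*v - 18*p^2 + 2*p*v^2 - 12*p*v - v^3 + 6*v^2)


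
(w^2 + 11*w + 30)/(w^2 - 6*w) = (w^2 + 11*w + 30)/(w*(w - 6))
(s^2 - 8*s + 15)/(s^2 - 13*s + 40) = (s - 3)/(s - 8)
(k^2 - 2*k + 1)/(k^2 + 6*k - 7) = (k - 1)/(k + 7)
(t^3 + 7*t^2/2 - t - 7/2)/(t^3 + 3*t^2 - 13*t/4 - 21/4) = 2*(t - 1)/(2*t - 3)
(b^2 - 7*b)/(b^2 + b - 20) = b*(b - 7)/(b^2 + b - 20)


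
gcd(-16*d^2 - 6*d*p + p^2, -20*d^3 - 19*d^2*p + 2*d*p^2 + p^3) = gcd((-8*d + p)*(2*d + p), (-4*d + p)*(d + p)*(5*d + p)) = 1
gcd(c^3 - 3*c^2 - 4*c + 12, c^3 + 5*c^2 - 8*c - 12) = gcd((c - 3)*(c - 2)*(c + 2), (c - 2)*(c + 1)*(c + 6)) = c - 2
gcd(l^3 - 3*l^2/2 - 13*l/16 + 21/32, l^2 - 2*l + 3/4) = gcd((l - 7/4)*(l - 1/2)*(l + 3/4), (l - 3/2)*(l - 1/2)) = l - 1/2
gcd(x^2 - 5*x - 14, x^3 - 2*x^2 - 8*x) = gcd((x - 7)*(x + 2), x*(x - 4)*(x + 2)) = x + 2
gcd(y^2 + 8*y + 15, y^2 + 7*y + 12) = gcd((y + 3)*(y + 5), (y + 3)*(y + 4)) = y + 3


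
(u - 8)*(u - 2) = u^2 - 10*u + 16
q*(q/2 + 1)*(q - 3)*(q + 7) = q^4/2 + 3*q^3 - 13*q^2/2 - 21*q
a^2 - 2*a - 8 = (a - 4)*(a + 2)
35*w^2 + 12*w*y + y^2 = (5*w + y)*(7*w + y)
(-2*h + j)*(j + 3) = -2*h*j - 6*h + j^2 + 3*j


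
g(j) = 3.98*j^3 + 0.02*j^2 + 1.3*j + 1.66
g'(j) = 11.94*j^2 + 0.04*j + 1.3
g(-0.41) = 0.86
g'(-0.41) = 3.29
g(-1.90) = -28.04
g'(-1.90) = 44.33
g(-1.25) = -7.71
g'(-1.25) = 19.91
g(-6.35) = -1024.86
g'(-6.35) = 482.50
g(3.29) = 147.89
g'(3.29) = 130.67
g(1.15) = 9.23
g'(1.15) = 17.14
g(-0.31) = 1.14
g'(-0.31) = 2.44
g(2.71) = 84.54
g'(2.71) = 89.10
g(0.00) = 1.66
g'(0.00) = 1.30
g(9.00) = 2916.40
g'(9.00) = 968.80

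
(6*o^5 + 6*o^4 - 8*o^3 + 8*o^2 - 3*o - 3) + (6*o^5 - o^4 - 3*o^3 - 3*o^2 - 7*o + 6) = 12*o^5 + 5*o^4 - 11*o^3 + 5*o^2 - 10*o + 3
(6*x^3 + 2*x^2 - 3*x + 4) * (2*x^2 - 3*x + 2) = 12*x^5 - 14*x^4 + 21*x^2 - 18*x + 8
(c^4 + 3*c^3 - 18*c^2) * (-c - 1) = -c^5 - 4*c^4 + 15*c^3 + 18*c^2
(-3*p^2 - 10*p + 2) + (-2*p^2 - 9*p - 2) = -5*p^2 - 19*p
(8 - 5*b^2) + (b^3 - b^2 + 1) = b^3 - 6*b^2 + 9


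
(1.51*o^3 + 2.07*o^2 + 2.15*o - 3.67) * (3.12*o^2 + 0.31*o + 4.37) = 4.7112*o^5 + 6.9265*o^4 + 13.9484*o^3 - 1.738*o^2 + 8.2578*o - 16.0379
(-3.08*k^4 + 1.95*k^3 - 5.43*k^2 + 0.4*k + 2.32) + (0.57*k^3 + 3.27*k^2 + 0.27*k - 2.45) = -3.08*k^4 + 2.52*k^3 - 2.16*k^2 + 0.67*k - 0.13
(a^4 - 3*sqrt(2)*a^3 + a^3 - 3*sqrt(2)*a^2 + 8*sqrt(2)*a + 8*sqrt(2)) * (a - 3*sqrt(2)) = a^5 - 6*sqrt(2)*a^4 + a^4 - 6*sqrt(2)*a^3 + 18*a^3 + 8*sqrt(2)*a^2 + 18*a^2 - 48*a + 8*sqrt(2)*a - 48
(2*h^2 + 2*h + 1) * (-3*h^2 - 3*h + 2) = -6*h^4 - 12*h^3 - 5*h^2 + h + 2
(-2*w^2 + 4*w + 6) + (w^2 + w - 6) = -w^2 + 5*w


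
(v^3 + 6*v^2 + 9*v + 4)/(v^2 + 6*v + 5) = (v^2 + 5*v + 4)/(v + 5)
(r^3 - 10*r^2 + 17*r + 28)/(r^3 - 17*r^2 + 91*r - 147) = (r^2 - 3*r - 4)/(r^2 - 10*r + 21)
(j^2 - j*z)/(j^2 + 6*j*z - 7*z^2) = j/(j + 7*z)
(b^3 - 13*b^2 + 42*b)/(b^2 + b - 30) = b*(b^2 - 13*b + 42)/(b^2 + b - 30)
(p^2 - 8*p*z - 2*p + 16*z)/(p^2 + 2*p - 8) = (p - 8*z)/(p + 4)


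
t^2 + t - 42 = (t - 6)*(t + 7)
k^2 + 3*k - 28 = (k - 4)*(k + 7)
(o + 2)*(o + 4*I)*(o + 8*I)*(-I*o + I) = -I*o^4 + 12*o^3 - I*o^3 + 12*o^2 + 34*I*o^2 - 24*o + 32*I*o - 64*I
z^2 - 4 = (z - 2)*(z + 2)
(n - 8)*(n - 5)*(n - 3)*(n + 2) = n^4 - 14*n^3 + 47*n^2 + 38*n - 240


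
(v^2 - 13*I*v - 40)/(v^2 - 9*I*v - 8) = (v - 5*I)/(v - I)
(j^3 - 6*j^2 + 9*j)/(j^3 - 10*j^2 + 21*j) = (j - 3)/(j - 7)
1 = 1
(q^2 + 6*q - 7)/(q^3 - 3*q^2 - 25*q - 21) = (-q^2 - 6*q + 7)/(-q^3 + 3*q^2 + 25*q + 21)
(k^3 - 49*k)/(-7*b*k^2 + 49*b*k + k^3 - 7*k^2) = (-k - 7)/(7*b - k)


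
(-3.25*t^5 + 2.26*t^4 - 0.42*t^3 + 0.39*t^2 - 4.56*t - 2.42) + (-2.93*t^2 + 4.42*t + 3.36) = -3.25*t^5 + 2.26*t^4 - 0.42*t^3 - 2.54*t^2 - 0.14*t + 0.94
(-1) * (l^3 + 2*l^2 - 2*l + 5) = -l^3 - 2*l^2 + 2*l - 5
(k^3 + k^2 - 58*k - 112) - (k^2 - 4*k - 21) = k^3 - 54*k - 91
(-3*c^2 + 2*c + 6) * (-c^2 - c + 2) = 3*c^4 + c^3 - 14*c^2 - 2*c + 12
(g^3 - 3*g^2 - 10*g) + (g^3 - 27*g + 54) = 2*g^3 - 3*g^2 - 37*g + 54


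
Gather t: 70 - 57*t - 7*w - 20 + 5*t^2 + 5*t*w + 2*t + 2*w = 5*t^2 + t*(5*w - 55) - 5*w + 50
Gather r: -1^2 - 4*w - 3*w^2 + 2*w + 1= -3*w^2 - 2*w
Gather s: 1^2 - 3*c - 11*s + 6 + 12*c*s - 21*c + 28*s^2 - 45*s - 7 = -24*c + 28*s^2 + s*(12*c - 56)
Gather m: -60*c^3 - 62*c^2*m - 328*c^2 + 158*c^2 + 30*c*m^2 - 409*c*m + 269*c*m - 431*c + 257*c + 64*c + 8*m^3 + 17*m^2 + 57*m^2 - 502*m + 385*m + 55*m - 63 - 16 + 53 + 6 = -60*c^3 - 170*c^2 - 110*c + 8*m^3 + m^2*(30*c + 74) + m*(-62*c^2 - 140*c - 62) - 20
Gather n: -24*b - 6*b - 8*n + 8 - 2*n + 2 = -30*b - 10*n + 10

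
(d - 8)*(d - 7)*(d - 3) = d^3 - 18*d^2 + 101*d - 168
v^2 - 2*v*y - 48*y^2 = (v - 8*y)*(v + 6*y)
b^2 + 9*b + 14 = (b + 2)*(b + 7)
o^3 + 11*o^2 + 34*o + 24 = (o + 1)*(o + 4)*(o + 6)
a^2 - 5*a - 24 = (a - 8)*(a + 3)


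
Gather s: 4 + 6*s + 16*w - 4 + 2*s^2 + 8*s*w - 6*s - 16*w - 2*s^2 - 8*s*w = 0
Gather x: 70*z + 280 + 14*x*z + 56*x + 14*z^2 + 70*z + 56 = x*(14*z + 56) + 14*z^2 + 140*z + 336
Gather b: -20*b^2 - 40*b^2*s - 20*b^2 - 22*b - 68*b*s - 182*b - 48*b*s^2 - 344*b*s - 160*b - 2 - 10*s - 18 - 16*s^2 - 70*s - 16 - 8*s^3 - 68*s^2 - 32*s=b^2*(-40*s - 40) + b*(-48*s^2 - 412*s - 364) - 8*s^3 - 84*s^2 - 112*s - 36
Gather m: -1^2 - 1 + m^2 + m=m^2 + m - 2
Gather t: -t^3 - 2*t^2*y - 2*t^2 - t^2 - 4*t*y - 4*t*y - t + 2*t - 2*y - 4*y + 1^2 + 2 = -t^3 + t^2*(-2*y - 3) + t*(1 - 8*y) - 6*y + 3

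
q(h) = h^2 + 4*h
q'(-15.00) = -26.00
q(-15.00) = 165.00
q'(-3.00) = -2.00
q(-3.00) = -3.00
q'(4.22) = 12.44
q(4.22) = 34.69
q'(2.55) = 9.10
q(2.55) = 16.70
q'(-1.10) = 1.80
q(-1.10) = -3.19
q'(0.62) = 5.24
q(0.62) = 2.86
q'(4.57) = 13.14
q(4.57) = 39.16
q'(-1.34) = 1.32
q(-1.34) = -3.56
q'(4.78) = 13.56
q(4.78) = 41.97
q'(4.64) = 13.28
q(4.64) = 40.09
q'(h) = 2*h + 4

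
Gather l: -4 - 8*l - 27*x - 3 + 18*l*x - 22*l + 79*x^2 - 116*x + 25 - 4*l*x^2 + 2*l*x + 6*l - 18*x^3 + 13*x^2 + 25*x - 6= l*(-4*x^2 + 20*x - 24) - 18*x^3 + 92*x^2 - 118*x + 12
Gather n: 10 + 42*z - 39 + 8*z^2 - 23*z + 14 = 8*z^2 + 19*z - 15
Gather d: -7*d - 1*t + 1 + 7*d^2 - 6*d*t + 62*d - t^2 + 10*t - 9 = 7*d^2 + d*(55 - 6*t) - t^2 + 9*t - 8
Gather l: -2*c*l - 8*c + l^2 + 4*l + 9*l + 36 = -8*c + l^2 + l*(13 - 2*c) + 36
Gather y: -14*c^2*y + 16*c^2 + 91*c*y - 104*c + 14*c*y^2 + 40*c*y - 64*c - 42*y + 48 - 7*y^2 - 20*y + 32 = 16*c^2 - 168*c + y^2*(14*c - 7) + y*(-14*c^2 + 131*c - 62) + 80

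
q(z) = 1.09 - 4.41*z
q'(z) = -4.41000000000000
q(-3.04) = 14.50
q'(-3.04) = -4.41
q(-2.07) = 10.22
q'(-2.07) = -4.41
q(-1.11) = 5.99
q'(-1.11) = -4.41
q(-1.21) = 6.43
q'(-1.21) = -4.41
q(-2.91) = 13.92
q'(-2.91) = -4.41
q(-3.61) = 17.01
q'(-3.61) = -4.41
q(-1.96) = 9.73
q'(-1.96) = -4.41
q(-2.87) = 13.75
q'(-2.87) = -4.41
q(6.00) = -25.37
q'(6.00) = -4.41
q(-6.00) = 27.55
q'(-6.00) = -4.41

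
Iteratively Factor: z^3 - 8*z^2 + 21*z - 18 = (z - 3)*(z^2 - 5*z + 6) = (z - 3)*(z - 2)*(z - 3)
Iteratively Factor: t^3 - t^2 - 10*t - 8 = (t - 4)*(t^2 + 3*t + 2) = (t - 4)*(t + 2)*(t + 1)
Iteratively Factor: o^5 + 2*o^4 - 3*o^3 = (o)*(o^4 + 2*o^3 - 3*o^2) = o^2*(o^3 + 2*o^2 - 3*o) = o^2*(o + 3)*(o^2 - o) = o^3*(o + 3)*(o - 1)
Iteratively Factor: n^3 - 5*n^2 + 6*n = (n)*(n^2 - 5*n + 6) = n*(n - 3)*(n - 2)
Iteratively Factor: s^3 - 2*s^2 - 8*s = (s + 2)*(s^2 - 4*s) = (s - 4)*(s + 2)*(s)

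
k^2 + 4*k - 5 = (k - 1)*(k + 5)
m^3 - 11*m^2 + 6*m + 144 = (m - 8)*(m - 6)*(m + 3)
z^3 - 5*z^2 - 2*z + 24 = (z - 4)*(z - 3)*(z + 2)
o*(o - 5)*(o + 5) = o^3 - 25*o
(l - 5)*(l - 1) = l^2 - 6*l + 5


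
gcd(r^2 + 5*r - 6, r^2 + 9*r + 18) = r + 6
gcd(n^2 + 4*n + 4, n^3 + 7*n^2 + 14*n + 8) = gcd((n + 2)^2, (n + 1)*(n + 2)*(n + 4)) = n + 2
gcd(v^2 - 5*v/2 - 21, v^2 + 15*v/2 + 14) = v + 7/2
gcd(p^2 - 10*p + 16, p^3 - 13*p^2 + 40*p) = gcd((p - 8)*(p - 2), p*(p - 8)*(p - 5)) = p - 8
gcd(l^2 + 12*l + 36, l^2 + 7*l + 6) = l + 6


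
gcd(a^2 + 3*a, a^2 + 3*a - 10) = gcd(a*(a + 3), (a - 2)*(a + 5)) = 1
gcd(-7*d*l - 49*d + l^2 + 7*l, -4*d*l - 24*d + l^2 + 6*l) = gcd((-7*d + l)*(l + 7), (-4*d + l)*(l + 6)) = 1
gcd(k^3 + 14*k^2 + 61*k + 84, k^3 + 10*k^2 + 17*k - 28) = k^2 + 11*k + 28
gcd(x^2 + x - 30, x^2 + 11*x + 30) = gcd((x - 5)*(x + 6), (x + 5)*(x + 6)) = x + 6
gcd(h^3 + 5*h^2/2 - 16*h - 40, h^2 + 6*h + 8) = h + 4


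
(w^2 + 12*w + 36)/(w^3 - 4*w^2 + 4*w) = (w^2 + 12*w + 36)/(w*(w^2 - 4*w + 4))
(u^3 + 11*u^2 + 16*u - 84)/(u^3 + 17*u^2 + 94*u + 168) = (u - 2)/(u + 4)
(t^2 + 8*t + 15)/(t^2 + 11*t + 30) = (t + 3)/(t + 6)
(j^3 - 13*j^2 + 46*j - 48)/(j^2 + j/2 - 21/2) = 2*(j^2 - 10*j + 16)/(2*j + 7)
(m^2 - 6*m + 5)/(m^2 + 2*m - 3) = (m - 5)/(m + 3)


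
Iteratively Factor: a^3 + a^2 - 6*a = (a - 2)*(a^2 + 3*a) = a*(a - 2)*(a + 3)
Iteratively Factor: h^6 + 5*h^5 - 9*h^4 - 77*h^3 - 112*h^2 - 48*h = (h + 1)*(h^5 + 4*h^4 - 13*h^3 - 64*h^2 - 48*h) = (h + 1)*(h + 3)*(h^4 + h^3 - 16*h^2 - 16*h) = h*(h + 1)*(h + 3)*(h^3 + h^2 - 16*h - 16) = h*(h + 1)^2*(h + 3)*(h^2 - 16) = h*(h - 4)*(h + 1)^2*(h + 3)*(h + 4)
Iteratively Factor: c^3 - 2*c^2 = (c - 2)*(c^2) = c*(c - 2)*(c)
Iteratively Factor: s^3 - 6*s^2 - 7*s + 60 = (s + 3)*(s^2 - 9*s + 20) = (s - 5)*(s + 3)*(s - 4)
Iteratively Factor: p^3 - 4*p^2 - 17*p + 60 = (p - 3)*(p^2 - p - 20) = (p - 5)*(p - 3)*(p + 4)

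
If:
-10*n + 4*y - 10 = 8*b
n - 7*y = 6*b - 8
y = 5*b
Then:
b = 35/199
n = -157/199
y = 175/199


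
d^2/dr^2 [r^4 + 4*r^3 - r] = 12*r*(r + 2)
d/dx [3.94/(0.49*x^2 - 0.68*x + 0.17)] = (2.6792 - 3.8612*x)/(0.49*x^2 - 0.68*x + 0.17)^2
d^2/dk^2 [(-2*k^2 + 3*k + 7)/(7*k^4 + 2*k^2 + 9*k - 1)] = 2*(-294*k^8 + 882*k^7 + 3458*k^6 + 882*k^5 + 147*k^4 + 1140*k^3 + 366*k^2 + 396*k + 606)/(343*k^12 + 294*k^10 + 1323*k^9 - 63*k^8 + 756*k^7 + 1625*k^6 - 270*k^5 + 495*k^4 + 621*k^3 - 237*k^2 + 27*k - 1)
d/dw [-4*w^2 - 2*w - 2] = -8*w - 2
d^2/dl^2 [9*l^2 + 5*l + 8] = 18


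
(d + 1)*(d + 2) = d^2 + 3*d + 2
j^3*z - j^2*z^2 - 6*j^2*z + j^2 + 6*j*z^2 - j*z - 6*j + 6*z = (j - 6)*(j - z)*(j*z + 1)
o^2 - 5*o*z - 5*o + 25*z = (o - 5)*(o - 5*z)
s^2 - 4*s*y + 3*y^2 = (s - 3*y)*(s - y)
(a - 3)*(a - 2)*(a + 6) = a^3 + a^2 - 24*a + 36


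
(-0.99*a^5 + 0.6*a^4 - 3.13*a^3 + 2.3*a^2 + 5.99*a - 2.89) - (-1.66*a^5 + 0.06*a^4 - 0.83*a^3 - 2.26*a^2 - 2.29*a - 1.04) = 0.67*a^5 + 0.54*a^4 - 2.3*a^3 + 4.56*a^2 + 8.28*a - 1.85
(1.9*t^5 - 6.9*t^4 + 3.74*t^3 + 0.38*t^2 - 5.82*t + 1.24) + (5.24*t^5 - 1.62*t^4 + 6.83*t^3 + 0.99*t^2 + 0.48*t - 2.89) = 7.14*t^5 - 8.52*t^4 + 10.57*t^3 + 1.37*t^2 - 5.34*t - 1.65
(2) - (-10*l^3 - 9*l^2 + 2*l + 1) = 10*l^3 + 9*l^2 - 2*l + 1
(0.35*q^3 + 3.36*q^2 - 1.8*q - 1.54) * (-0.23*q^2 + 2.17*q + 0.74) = -0.0805*q^5 - 0.0133000000000001*q^4 + 7.9642*q^3 - 1.0654*q^2 - 4.6738*q - 1.1396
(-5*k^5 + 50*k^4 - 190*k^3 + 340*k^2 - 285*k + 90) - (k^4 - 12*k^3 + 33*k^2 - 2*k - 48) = -5*k^5 + 49*k^4 - 178*k^3 + 307*k^2 - 283*k + 138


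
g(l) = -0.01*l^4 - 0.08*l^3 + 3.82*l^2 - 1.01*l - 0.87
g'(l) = -0.04*l^3 - 0.24*l^2 + 7.64*l - 1.01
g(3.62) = 40.02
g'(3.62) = 21.60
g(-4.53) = 85.32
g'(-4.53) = -36.83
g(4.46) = 59.56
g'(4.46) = 24.74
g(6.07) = 102.28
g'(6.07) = 27.58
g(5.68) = 91.57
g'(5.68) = 27.31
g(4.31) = 55.88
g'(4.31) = 24.26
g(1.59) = 6.80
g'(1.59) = 10.37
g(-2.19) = 20.27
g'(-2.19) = -18.47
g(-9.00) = 310.35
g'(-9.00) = -60.05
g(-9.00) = 310.35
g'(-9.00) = -60.05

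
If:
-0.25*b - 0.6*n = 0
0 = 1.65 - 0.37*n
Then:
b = -10.70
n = 4.46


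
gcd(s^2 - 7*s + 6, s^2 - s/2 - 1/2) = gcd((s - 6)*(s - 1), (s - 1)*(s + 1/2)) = s - 1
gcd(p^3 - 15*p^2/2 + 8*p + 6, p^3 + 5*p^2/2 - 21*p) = 1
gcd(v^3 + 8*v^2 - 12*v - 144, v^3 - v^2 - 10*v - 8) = v - 4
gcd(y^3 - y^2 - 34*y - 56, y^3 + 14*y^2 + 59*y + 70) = y + 2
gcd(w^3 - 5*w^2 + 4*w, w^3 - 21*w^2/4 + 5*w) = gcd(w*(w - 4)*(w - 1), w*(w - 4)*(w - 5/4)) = w^2 - 4*w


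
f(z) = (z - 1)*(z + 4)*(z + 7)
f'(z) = (z - 1)*(z + 4) + (z - 1)*(z + 7) + (z + 4)*(z + 7) = 3*z^2 + 20*z + 17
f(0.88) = -4.61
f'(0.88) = 36.92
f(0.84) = -6.07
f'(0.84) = 35.92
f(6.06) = 664.80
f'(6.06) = 248.37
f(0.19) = -24.40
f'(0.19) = 20.91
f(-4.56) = 7.60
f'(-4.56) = -11.82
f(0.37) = -20.29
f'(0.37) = 24.81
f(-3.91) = -1.37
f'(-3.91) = -15.34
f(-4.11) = 1.62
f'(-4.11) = -14.52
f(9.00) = 1664.00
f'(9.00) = 440.00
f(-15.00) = -1408.00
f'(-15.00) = 392.00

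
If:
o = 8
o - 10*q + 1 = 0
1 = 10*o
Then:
No Solution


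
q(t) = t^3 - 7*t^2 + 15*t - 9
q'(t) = 3*t^2 - 14*t + 15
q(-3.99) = -243.81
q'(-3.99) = 118.62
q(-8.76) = -1349.78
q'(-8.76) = 367.85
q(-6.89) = -771.74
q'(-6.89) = 253.88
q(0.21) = -6.15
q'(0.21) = 12.19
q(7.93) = 168.43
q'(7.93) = 92.63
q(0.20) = -6.27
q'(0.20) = 12.32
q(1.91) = 1.08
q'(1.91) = -0.80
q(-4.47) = -305.23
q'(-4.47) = 137.52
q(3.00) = 0.00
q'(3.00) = 0.00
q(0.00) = -9.00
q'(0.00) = 15.00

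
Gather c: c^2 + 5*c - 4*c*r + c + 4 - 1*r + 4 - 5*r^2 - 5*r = c^2 + c*(6 - 4*r) - 5*r^2 - 6*r + 8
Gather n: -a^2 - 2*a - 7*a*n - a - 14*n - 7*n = -a^2 - 3*a + n*(-7*a - 21)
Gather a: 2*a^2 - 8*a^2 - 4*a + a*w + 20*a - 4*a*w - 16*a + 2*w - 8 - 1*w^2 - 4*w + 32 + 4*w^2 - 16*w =-6*a^2 - 3*a*w + 3*w^2 - 18*w + 24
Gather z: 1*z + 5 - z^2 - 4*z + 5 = -z^2 - 3*z + 10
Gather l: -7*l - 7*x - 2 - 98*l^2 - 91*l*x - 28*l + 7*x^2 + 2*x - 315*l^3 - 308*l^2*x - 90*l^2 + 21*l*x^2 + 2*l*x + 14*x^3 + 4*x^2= -315*l^3 + l^2*(-308*x - 188) + l*(21*x^2 - 89*x - 35) + 14*x^3 + 11*x^2 - 5*x - 2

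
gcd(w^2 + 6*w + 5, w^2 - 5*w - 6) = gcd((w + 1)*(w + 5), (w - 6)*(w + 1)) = w + 1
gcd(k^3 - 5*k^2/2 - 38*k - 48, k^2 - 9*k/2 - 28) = k - 8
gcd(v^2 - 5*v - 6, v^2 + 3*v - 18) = 1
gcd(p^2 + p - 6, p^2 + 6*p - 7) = 1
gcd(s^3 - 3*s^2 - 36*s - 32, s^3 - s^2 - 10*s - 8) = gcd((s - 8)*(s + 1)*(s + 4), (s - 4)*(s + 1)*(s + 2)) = s + 1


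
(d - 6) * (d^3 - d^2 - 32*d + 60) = d^4 - 7*d^3 - 26*d^2 + 252*d - 360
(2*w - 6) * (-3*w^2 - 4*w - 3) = -6*w^3 + 10*w^2 + 18*w + 18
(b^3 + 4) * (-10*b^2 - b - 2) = -10*b^5 - b^4 - 2*b^3 - 40*b^2 - 4*b - 8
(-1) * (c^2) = -c^2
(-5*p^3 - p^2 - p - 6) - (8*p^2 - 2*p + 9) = -5*p^3 - 9*p^2 + p - 15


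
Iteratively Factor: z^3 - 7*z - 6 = (z - 3)*(z^2 + 3*z + 2) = (z - 3)*(z + 1)*(z + 2)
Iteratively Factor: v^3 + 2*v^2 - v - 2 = (v + 2)*(v^2 - 1) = (v + 1)*(v + 2)*(v - 1)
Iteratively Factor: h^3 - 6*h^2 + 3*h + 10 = (h + 1)*(h^2 - 7*h + 10) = (h - 2)*(h + 1)*(h - 5)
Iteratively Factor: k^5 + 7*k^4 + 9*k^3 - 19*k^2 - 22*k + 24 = (k + 2)*(k^4 + 5*k^3 - k^2 - 17*k + 12) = (k - 1)*(k + 2)*(k^3 + 6*k^2 + 5*k - 12) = (k - 1)^2*(k + 2)*(k^2 + 7*k + 12) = (k - 1)^2*(k + 2)*(k + 4)*(k + 3)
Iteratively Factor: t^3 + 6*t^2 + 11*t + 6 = (t + 2)*(t^2 + 4*t + 3) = (t + 1)*(t + 2)*(t + 3)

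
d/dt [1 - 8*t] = -8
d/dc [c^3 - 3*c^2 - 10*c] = 3*c^2 - 6*c - 10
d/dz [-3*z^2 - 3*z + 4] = -6*z - 3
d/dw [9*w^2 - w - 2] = 18*w - 1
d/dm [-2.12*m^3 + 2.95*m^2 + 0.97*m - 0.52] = -6.36*m^2 + 5.9*m + 0.97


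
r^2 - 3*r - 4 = (r - 4)*(r + 1)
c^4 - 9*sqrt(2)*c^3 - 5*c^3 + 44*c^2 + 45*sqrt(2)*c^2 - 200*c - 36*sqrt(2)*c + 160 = (c - 4)*(c - 1)*(c - 5*sqrt(2))*(c - 4*sqrt(2))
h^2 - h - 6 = (h - 3)*(h + 2)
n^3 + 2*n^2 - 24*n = n*(n - 4)*(n + 6)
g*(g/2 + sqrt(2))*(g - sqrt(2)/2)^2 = g^4/2 + sqrt(2)*g^3/2 - 7*g^2/4 + sqrt(2)*g/2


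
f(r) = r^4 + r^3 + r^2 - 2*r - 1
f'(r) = 4*r^3 + 3*r^2 + 2*r - 2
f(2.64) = 67.66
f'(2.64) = 97.79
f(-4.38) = 310.96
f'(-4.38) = -289.32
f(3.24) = 147.23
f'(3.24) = 172.02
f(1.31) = 3.29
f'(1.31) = 14.76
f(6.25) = 1795.58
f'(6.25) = 1104.25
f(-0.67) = 0.69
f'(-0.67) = -3.20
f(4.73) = 618.28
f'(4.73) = 497.87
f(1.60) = 9.01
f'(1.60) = 25.26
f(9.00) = 7352.00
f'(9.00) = 3175.00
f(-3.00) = 68.00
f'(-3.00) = -89.00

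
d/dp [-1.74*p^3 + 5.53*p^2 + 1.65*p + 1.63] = -5.22*p^2 + 11.06*p + 1.65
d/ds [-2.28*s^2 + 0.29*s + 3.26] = 0.29 - 4.56*s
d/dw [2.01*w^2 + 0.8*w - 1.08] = 4.02*w + 0.8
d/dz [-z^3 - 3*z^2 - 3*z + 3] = -3*z^2 - 6*z - 3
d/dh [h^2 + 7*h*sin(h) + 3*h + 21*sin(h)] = 7*h*cos(h) + 2*h + 7*sin(h) + 21*cos(h) + 3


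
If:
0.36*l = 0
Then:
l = 0.00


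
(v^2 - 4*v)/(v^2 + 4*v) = (v - 4)/(v + 4)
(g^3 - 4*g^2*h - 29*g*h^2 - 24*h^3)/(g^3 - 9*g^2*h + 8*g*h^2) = (g^2 + 4*g*h + 3*h^2)/(g*(g - h))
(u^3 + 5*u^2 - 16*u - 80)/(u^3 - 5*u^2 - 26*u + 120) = (u + 4)/(u - 6)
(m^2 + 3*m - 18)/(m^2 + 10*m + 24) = (m - 3)/(m + 4)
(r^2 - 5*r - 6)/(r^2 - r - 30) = (r + 1)/(r + 5)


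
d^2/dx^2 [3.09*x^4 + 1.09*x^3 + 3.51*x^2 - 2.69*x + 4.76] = 37.08*x^2 + 6.54*x + 7.02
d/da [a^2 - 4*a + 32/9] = 2*a - 4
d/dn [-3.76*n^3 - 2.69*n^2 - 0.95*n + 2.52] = -11.28*n^2 - 5.38*n - 0.95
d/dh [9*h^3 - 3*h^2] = 3*h*(9*h - 2)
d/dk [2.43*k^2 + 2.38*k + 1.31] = 4.86*k + 2.38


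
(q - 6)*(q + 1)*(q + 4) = q^3 - q^2 - 26*q - 24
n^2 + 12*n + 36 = (n + 6)^2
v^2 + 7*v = v*(v + 7)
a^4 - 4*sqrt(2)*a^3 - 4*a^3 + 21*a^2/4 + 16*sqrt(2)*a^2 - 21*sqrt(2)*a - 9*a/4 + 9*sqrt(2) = (a - 3/2)^2*(a - 1)*(a - 4*sqrt(2))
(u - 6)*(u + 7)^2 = u^3 + 8*u^2 - 35*u - 294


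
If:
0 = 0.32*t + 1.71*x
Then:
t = -5.34375*x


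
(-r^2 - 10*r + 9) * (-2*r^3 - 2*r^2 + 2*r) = 2*r^5 + 22*r^4 - 38*r^2 + 18*r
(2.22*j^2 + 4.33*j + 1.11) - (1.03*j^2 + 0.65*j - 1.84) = 1.19*j^2 + 3.68*j + 2.95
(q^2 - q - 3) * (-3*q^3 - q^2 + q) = -3*q^5 + 2*q^4 + 11*q^3 + 2*q^2 - 3*q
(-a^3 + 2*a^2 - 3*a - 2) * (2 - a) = a^4 - 4*a^3 + 7*a^2 - 4*a - 4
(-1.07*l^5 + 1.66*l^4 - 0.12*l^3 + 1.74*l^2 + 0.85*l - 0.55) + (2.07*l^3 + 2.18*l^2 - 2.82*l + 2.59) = -1.07*l^5 + 1.66*l^4 + 1.95*l^3 + 3.92*l^2 - 1.97*l + 2.04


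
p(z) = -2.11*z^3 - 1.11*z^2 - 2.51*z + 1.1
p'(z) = -6.33*z^2 - 2.22*z - 2.51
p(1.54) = -13.10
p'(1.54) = -20.94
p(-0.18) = 1.53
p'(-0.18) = -2.32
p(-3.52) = 88.21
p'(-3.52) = -73.13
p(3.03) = -75.39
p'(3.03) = -67.35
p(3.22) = -88.94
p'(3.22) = -75.29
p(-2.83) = 47.14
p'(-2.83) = -46.92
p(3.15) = -83.77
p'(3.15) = -72.31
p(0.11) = 0.81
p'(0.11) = -2.83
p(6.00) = -509.68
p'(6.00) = -243.71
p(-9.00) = 1471.97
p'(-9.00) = -495.26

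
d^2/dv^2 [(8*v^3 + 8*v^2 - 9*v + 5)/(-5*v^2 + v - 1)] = 14*(31*v^3 - 33*v^2 - 12*v + 3)/(125*v^6 - 75*v^5 + 90*v^4 - 31*v^3 + 18*v^2 - 3*v + 1)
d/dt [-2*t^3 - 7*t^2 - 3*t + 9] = -6*t^2 - 14*t - 3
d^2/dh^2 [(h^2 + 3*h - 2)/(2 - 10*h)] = 34/(125*h^3 - 75*h^2 + 15*h - 1)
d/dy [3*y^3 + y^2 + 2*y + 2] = 9*y^2 + 2*y + 2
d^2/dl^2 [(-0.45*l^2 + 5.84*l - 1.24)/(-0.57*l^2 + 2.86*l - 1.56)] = (2.22044604925031e-16*l^4 - 2.32765199999999*l^3 + 0.0164159999999924*l^2 + 19.02888*l - 31.841056)/(0.185193*l^6 - 2.787642*l^5 + 15.507648*l^4 - 38.652328*l^3 + 42.441984*l^2 - 20.880288*l + 3.796416)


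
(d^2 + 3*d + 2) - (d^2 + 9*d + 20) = -6*d - 18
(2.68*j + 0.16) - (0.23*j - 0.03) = 2.45*j + 0.19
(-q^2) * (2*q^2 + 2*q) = -2*q^4 - 2*q^3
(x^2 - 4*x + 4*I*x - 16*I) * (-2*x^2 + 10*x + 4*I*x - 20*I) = -2*x^4 + 18*x^3 - 4*I*x^3 - 56*x^2 + 36*I*x^2 + 144*x - 80*I*x - 320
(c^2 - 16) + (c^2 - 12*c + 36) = 2*c^2 - 12*c + 20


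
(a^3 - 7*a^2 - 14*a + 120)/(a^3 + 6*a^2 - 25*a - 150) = (a^2 - 2*a - 24)/(a^2 + 11*a + 30)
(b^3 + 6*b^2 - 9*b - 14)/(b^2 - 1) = (b^2 + 5*b - 14)/(b - 1)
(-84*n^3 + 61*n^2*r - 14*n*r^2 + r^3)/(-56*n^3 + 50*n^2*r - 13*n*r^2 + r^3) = (-3*n + r)/(-2*n + r)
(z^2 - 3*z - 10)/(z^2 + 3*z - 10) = (z^2 - 3*z - 10)/(z^2 + 3*z - 10)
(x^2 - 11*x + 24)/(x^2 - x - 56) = (x - 3)/(x + 7)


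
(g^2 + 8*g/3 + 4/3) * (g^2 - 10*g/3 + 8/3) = g^4 - 2*g^3/3 - 44*g^2/9 + 8*g/3 + 32/9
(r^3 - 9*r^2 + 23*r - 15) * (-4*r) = -4*r^4 + 36*r^3 - 92*r^2 + 60*r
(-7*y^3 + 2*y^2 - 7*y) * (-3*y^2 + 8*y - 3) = 21*y^5 - 62*y^4 + 58*y^3 - 62*y^2 + 21*y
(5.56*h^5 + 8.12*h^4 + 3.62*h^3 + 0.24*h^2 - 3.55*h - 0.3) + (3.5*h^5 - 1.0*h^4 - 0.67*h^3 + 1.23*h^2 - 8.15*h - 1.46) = 9.06*h^5 + 7.12*h^4 + 2.95*h^3 + 1.47*h^2 - 11.7*h - 1.76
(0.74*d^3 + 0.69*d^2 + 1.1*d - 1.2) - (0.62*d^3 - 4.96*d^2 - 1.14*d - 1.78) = 0.12*d^3 + 5.65*d^2 + 2.24*d + 0.58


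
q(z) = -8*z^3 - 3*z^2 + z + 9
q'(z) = -24*z^2 - 6*z + 1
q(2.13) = -79.79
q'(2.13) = -120.67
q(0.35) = 8.64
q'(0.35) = -4.04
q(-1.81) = 44.80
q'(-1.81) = -66.77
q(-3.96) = 454.79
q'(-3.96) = -351.60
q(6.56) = -2371.94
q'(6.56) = -1071.17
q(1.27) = -10.96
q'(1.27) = -45.33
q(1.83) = -48.24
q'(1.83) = -90.35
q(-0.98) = 12.67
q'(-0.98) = -16.17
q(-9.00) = 5589.00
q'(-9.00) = -1889.00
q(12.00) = -14235.00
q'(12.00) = -3527.00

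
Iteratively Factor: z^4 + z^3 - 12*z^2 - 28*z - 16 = (z + 1)*(z^3 - 12*z - 16) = (z - 4)*(z + 1)*(z^2 + 4*z + 4) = (z - 4)*(z + 1)*(z + 2)*(z + 2)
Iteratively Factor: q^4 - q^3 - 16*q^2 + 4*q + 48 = (q + 2)*(q^3 - 3*q^2 - 10*q + 24) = (q + 2)*(q + 3)*(q^2 - 6*q + 8) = (q - 2)*(q + 2)*(q + 3)*(q - 4)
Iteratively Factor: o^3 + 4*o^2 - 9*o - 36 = (o + 3)*(o^2 + o - 12) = (o + 3)*(o + 4)*(o - 3)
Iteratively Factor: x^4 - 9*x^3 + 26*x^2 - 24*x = (x - 2)*(x^3 - 7*x^2 + 12*x) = (x - 4)*(x - 2)*(x^2 - 3*x) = (x - 4)*(x - 3)*(x - 2)*(x)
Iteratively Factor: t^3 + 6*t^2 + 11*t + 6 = (t + 2)*(t^2 + 4*t + 3) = (t + 1)*(t + 2)*(t + 3)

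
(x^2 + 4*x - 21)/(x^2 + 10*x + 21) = (x - 3)/(x + 3)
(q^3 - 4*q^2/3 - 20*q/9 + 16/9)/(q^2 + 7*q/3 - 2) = (3*q^2 - 2*q - 8)/(3*(q + 3))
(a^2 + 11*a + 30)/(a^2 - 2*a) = (a^2 + 11*a + 30)/(a*(a - 2))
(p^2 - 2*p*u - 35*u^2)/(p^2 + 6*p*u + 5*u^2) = (p - 7*u)/(p + u)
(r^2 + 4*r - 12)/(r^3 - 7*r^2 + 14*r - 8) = (r + 6)/(r^2 - 5*r + 4)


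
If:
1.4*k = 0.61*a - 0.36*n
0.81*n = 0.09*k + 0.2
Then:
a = 21.2459016393443*n - 5.10018214936248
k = 9.0*n - 2.22222222222222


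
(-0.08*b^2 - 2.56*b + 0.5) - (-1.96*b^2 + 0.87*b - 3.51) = 1.88*b^2 - 3.43*b + 4.01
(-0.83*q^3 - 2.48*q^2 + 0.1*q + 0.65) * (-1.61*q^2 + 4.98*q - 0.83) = 1.3363*q^5 - 0.1406*q^4 - 11.8225*q^3 + 1.5099*q^2 + 3.154*q - 0.5395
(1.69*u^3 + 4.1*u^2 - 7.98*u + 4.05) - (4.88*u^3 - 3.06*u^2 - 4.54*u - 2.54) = -3.19*u^3 + 7.16*u^2 - 3.44*u + 6.59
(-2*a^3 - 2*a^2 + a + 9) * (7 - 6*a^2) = 12*a^5 + 12*a^4 - 20*a^3 - 68*a^2 + 7*a + 63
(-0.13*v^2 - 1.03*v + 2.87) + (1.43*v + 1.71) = -0.13*v^2 + 0.4*v + 4.58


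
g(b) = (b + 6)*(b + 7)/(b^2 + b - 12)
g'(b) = (-2*b - 1)*(b + 6)*(b + 7)/(b^2 + b - 12)^2 + (b + 6)/(b^2 + b - 12) + (b + 7)/(b^2 + b - 12) = 6*(-2*b^2 - 18*b - 33)/(b^4 + 2*b^3 - 23*b^2 - 24*b + 144)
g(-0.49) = -2.93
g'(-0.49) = -0.99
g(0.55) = -4.44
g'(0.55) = -2.10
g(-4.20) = 3.50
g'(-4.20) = 21.18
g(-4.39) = 1.46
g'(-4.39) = 5.40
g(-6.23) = -0.01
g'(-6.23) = 0.02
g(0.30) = -3.96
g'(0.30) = -1.72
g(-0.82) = -2.64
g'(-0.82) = -0.80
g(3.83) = 16.38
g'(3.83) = -18.65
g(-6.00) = 0.00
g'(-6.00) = 0.06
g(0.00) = -3.50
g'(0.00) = -1.38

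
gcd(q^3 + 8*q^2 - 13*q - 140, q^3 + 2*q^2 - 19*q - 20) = q^2 + q - 20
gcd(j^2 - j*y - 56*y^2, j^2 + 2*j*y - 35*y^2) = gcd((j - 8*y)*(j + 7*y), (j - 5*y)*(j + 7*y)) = j + 7*y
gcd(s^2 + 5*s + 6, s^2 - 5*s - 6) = 1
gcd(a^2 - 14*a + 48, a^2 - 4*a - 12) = a - 6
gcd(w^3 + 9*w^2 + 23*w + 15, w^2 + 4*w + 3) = w^2 + 4*w + 3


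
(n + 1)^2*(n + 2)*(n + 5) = n^4 + 9*n^3 + 25*n^2 + 27*n + 10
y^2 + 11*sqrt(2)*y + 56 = (y + 4*sqrt(2))*(y + 7*sqrt(2))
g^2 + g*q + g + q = (g + 1)*(g + q)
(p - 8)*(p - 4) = p^2 - 12*p + 32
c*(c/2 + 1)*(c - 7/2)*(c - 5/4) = c^4/2 - 11*c^3/8 - 41*c^2/16 + 35*c/8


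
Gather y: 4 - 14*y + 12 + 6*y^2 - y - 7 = 6*y^2 - 15*y + 9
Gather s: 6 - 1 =5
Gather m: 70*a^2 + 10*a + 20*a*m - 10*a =70*a^2 + 20*a*m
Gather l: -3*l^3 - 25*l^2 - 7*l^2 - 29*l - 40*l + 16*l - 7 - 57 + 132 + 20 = -3*l^3 - 32*l^2 - 53*l + 88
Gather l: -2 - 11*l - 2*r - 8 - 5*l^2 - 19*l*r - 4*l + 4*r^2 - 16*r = -5*l^2 + l*(-19*r - 15) + 4*r^2 - 18*r - 10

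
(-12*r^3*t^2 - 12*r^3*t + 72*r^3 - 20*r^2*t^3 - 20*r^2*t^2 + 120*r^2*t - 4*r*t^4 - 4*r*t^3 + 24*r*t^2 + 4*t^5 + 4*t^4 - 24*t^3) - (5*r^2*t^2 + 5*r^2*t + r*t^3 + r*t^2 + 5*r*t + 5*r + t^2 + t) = -12*r^3*t^2 - 12*r^3*t + 72*r^3 - 20*r^2*t^3 - 25*r^2*t^2 + 115*r^2*t - 4*r*t^4 - 5*r*t^3 + 23*r*t^2 - 5*r*t - 5*r + 4*t^5 + 4*t^4 - 24*t^3 - t^2 - t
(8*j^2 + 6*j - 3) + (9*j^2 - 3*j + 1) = 17*j^2 + 3*j - 2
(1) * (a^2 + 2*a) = a^2 + 2*a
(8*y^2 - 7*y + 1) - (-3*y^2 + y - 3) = 11*y^2 - 8*y + 4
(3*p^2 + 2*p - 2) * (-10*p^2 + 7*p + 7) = -30*p^4 + p^3 + 55*p^2 - 14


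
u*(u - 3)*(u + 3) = u^3 - 9*u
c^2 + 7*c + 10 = (c + 2)*(c + 5)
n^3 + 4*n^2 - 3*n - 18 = (n - 2)*(n + 3)^2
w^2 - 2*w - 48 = (w - 8)*(w + 6)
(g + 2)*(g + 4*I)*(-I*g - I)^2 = -g^4 - 4*g^3 - 4*I*g^3 - 5*g^2 - 16*I*g^2 - 2*g - 20*I*g - 8*I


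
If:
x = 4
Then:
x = 4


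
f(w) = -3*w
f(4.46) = -13.38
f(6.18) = -18.54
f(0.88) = -2.64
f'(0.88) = -3.00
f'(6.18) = -3.00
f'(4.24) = -3.00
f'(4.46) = -3.00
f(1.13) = -3.39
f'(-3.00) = -3.00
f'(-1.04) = -3.00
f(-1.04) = 3.12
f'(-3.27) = -3.00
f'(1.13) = -3.00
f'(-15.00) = -3.00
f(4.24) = -12.72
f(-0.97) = 2.91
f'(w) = -3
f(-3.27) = 9.81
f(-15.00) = 45.00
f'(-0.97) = -3.00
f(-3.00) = 9.00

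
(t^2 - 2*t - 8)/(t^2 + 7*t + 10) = (t - 4)/(t + 5)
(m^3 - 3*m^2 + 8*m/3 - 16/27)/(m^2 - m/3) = m - 8/3 + 16/(9*m)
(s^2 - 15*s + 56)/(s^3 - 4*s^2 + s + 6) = (s^2 - 15*s + 56)/(s^3 - 4*s^2 + s + 6)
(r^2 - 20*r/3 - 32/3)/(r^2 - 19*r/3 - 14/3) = (-3*r^2 + 20*r + 32)/(-3*r^2 + 19*r + 14)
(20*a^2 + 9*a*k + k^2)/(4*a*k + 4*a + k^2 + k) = (5*a + k)/(k + 1)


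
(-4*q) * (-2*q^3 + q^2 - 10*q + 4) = 8*q^4 - 4*q^3 + 40*q^2 - 16*q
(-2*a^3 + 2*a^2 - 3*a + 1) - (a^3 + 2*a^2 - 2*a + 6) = -3*a^3 - a - 5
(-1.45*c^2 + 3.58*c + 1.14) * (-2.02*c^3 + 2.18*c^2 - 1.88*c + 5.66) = 2.929*c^5 - 10.3926*c^4 + 8.2276*c^3 - 12.4522*c^2 + 18.1196*c + 6.4524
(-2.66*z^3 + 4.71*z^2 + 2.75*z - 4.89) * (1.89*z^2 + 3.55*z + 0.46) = -5.0274*z^5 - 0.5411*z^4 + 20.6944*z^3 + 2.687*z^2 - 16.0945*z - 2.2494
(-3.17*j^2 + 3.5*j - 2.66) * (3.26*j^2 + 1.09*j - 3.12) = -10.3342*j^4 + 7.9547*j^3 + 5.0338*j^2 - 13.8194*j + 8.2992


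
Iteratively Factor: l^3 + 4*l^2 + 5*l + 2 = (l + 1)*(l^2 + 3*l + 2) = (l + 1)*(l + 2)*(l + 1)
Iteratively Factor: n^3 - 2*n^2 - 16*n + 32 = (n - 4)*(n^2 + 2*n - 8) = (n - 4)*(n + 4)*(n - 2)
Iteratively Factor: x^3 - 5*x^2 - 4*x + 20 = (x - 2)*(x^2 - 3*x - 10) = (x - 2)*(x + 2)*(x - 5)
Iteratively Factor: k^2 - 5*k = (k)*(k - 5)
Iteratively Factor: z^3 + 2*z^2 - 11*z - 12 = (z - 3)*(z^2 + 5*z + 4) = (z - 3)*(z + 1)*(z + 4)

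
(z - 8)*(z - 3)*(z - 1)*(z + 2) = z^4 - 10*z^3 + 11*z^2 + 46*z - 48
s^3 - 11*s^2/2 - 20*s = s*(s - 8)*(s + 5/2)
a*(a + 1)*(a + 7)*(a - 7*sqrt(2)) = a^4 - 7*sqrt(2)*a^3 + 8*a^3 - 56*sqrt(2)*a^2 + 7*a^2 - 49*sqrt(2)*a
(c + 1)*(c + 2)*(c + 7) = c^3 + 10*c^2 + 23*c + 14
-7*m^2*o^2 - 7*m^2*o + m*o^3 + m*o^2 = o*(-7*m + o)*(m*o + m)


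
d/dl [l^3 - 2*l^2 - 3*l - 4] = 3*l^2 - 4*l - 3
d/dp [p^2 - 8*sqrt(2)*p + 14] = 2*p - 8*sqrt(2)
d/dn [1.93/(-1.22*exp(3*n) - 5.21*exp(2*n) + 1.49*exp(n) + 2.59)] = (7.0638*exp(2*n) + 20.1106*exp(n) - 2.8757)*exp(n)/(1.22*exp(3*n) + 5.21*exp(2*n) - 1.49*exp(n) - 2.59)^2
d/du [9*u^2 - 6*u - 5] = 18*u - 6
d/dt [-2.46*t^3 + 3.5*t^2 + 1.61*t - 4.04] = -7.38*t^2 + 7.0*t + 1.61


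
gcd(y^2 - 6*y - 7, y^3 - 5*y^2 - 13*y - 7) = y^2 - 6*y - 7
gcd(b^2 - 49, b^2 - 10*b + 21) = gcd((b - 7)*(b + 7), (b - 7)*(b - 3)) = b - 7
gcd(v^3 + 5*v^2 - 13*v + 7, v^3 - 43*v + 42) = v^2 + 6*v - 7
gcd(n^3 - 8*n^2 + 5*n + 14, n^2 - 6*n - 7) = n^2 - 6*n - 7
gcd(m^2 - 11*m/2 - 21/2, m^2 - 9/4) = m + 3/2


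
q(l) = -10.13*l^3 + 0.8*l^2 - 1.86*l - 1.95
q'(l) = -30.39*l^2 + 1.6*l - 1.86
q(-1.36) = 27.54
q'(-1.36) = -60.25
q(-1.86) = 69.46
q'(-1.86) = -109.97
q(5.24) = -1447.21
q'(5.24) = -827.91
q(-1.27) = 22.45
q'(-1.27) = -52.91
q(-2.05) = 92.50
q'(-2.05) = -132.85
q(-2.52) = 169.93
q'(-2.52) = -198.88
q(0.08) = -2.10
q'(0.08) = -1.93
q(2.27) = -120.54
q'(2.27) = -154.82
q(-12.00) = 17640.21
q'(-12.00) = -4397.22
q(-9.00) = 7464.36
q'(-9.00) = -2477.85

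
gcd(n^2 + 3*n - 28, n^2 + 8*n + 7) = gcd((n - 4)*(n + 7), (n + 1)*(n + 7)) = n + 7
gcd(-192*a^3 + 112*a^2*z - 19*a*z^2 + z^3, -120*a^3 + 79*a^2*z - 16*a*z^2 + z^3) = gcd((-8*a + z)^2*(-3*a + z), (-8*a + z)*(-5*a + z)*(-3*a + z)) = 24*a^2 - 11*a*z + z^2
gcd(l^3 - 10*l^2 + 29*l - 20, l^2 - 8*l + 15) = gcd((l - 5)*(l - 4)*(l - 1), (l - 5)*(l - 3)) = l - 5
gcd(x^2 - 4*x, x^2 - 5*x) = x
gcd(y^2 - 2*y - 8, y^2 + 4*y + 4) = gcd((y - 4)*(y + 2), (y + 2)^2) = y + 2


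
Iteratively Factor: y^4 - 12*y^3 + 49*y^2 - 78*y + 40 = (y - 5)*(y^3 - 7*y^2 + 14*y - 8) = (y - 5)*(y - 2)*(y^2 - 5*y + 4) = (y - 5)*(y - 4)*(y - 2)*(y - 1)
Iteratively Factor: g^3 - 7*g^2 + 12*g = (g - 3)*(g^2 - 4*g) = (g - 4)*(g - 3)*(g)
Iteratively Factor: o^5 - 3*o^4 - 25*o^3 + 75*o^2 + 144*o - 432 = (o - 3)*(o^4 - 25*o^2 + 144) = (o - 4)*(o - 3)*(o^3 + 4*o^2 - 9*o - 36) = (o - 4)*(o - 3)*(o + 4)*(o^2 - 9) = (o - 4)*(o - 3)^2*(o + 4)*(o + 3)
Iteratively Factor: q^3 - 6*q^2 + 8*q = (q - 2)*(q^2 - 4*q) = (q - 4)*(q - 2)*(q)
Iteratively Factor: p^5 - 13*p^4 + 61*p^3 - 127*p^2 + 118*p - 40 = (p - 4)*(p^4 - 9*p^3 + 25*p^2 - 27*p + 10) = (p - 4)*(p - 1)*(p^3 - 8*p^2 + 17*p - 10) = (p - 5)*(p - 4)*(p - 1)*(p^2 - 3*p + 2) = (p - 5)*(p - 4)*(p - 2)*(p - 1)*(p - 1)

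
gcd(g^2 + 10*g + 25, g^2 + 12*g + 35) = g + 5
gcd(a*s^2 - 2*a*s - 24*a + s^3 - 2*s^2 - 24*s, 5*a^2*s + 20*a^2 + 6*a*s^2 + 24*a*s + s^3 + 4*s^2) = a*s + 4*a + s^2 + 4*s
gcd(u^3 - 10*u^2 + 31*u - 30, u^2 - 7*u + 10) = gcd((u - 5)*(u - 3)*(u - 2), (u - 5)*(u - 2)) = u^2 - 7*u + 10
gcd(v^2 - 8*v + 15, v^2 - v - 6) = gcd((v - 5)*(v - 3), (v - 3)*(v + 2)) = v - 3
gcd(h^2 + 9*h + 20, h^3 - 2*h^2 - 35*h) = h + 5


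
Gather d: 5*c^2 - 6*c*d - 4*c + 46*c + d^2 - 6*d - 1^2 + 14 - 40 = 5*c^2 + 42*c + d^2 + d*(-6*c - 6) - 27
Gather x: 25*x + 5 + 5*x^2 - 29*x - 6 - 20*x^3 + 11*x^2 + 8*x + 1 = -20*x^3 + 16*x^2 + 4*x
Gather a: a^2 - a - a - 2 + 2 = a^2 - 2*a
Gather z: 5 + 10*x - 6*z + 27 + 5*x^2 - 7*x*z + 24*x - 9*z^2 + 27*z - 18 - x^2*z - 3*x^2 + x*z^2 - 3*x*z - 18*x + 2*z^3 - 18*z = 2*x^2 + 16*x + 2*z^3 + z^2*(x - 9) + z*(-x^2 - 10*x + 3) + 14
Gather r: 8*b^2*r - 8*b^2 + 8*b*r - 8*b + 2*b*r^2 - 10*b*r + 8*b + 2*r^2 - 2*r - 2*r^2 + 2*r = -8*b^2 + 2*b*r^2 + r*(8*b^2 - 2*b)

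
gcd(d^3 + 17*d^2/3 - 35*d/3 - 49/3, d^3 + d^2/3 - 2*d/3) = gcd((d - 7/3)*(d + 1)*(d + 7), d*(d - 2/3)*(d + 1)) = d + 1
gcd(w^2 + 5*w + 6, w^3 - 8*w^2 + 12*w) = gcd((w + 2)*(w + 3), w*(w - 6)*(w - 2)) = 1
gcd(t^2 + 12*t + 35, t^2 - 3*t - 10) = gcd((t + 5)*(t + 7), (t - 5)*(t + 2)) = 1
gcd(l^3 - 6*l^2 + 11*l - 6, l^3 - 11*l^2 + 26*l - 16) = l^2 - 3*l + 2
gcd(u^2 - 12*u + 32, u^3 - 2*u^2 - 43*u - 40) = u - 8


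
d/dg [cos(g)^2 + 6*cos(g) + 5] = -2*(cos(g) + 3)*sin(g)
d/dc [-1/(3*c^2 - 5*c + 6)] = (6*c - 5)/(3*c^2 - 5*c + 6)^2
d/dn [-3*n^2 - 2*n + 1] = -6*n - 2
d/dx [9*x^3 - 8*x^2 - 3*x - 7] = 27*x^2 - 16*x - 3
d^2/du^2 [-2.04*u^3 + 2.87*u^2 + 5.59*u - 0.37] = 5.74 - 12.24*u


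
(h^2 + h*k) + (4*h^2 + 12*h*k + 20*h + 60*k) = 5*h^2 + 13*h*k + 20*h + 60*k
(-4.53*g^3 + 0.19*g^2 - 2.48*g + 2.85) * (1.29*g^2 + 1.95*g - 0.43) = -5.8437*g^5 - 8.5884*g^4 - 0.8808*g^3 - 1.2412*g^2 + 6.6239*g - 1.2255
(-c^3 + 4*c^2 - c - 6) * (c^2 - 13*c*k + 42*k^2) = -c^5 + 13*c^4*k + 4*c^4 - 42*c^3*k^2 - 52*c^3*k - c^3 + 168*c^2*k^2 + 13*c^2*k - 6*c^2 - 42*c*k^2 + 78*c*k - 252*k^2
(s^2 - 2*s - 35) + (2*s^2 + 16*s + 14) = 3*s^2 + 14*s - 21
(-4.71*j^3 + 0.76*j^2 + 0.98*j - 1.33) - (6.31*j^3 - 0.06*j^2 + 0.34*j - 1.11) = -11.02*j^3 + 0.82*j^2 + 0.64*j - 0.22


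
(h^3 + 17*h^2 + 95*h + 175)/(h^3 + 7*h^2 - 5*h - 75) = (h + 7)/(h - 3)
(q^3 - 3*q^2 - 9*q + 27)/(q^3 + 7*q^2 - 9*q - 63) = (q - 3)/(q + 7)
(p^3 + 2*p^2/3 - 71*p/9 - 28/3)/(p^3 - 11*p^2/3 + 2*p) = (9*p^2 + 33*p + 28)/(3*p*(3*p - 2))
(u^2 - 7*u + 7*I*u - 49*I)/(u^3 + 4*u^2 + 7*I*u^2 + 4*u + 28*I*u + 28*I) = (u - 7)/(u^2 + 4*u + 4)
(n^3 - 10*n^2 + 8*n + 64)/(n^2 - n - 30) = (-n^3 + 10*n^2 - 8*n - 64)/(-n^2 + n + 30)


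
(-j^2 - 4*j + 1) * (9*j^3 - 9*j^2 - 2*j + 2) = -9*j^5 - 27*j^4 + 47*j^3 - 3*j^2 - 10*j + 2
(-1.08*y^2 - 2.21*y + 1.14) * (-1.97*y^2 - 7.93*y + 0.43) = 2.1276*y^4 + 12.9181*y^3 + 14.8151*y^2 - 9.9905*y + 0.4902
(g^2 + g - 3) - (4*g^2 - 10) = -3*g^2 + g + 7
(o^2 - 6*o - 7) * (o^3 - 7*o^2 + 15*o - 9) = o^5 - 13*o^4 + 50*o^3 - 50*o^2 - 51*o + 63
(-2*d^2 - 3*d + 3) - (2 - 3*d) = 1 - 2*d^2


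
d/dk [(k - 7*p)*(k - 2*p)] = 2*k - 9*p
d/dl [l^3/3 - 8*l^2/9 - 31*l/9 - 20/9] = l^2 - 16*l/9 - 31/9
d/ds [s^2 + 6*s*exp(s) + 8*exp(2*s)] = 6*s*exp(s) + 2*s + 16*exp(2*s) + 6*exp(s)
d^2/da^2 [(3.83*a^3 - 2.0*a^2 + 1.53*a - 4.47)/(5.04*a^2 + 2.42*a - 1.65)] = (1.13686837721616e-13*a^5 + 8.5265128291212e-14*a^4 + 235.07668*a^3 - 872.822052*a^2 - 188.214246*a - 125.372676)/(128.024064*a^6 + 184.415616*a^5 - 37.189152*a^4 - 106.575832*a^3 + 12.17502*a^2 + 19.76535*a - 4.492125)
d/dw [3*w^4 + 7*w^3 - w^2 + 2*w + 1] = 12*w^3 + 21*w^2 - 2*w + 2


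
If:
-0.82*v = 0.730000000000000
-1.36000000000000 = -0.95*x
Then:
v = -0.89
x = 1.43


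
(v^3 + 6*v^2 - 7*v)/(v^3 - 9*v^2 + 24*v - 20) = v*(v^2 + 6*v - 7)/(v^3 - 9*v^2 + 24*v - 20)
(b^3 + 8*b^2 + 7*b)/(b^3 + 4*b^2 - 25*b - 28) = b/(b - 4)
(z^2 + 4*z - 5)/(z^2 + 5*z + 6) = (z^2 + 4*z - 5)/(z^2 + 5*z + 6)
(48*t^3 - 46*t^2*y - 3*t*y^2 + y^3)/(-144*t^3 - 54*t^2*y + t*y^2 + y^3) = (-t + y)/(3*t + y)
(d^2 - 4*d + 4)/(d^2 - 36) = (d^2 - 4*d + 4)/(d^2 - 36)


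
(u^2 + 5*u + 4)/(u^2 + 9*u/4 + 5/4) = 4*(u + 4)/(4*u + 5)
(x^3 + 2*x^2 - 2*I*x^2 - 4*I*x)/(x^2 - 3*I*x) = (x^2 + 2*x*(1 - I) - 4*I)/(x - 3*I)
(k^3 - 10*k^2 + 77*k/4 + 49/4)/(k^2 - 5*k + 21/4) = (2*k^2 - 13*k - 7)/(2*k - 3)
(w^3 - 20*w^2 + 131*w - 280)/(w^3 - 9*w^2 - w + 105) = (w - 8)/(w + 3)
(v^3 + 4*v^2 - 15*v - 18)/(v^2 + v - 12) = (v^2 + 7*v + 6)/(v + 4)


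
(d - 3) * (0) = 0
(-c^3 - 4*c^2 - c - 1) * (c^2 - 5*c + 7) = -c^5 + c^4 + 12*c^3 - 24*c^2 - 2*c - 7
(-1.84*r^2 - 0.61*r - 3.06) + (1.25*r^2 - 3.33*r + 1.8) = -0.59*r^2 - 3.94*r - 1.26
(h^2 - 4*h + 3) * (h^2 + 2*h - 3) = h^4 - 2*h^3 - 8*h^2 + 18*h - 9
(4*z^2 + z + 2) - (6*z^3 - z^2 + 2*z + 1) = -6*z^3 + 5*z^2 - z + 1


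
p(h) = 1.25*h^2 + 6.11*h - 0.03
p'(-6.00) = -8.89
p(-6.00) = 8.31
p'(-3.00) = -1.39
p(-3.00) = -7.11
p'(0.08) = 6.31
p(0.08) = 0.47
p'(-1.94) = 1.26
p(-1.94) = -7.18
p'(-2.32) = 0.31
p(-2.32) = -7.48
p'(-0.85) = 3.98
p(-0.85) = -4.32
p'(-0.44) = 5.01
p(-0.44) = -2.48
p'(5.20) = 19.11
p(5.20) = 65.54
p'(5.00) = 18.61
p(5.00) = 61.77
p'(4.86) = 18.26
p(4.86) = 59.19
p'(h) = 2.5*h + 6.11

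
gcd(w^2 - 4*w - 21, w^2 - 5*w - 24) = w + 3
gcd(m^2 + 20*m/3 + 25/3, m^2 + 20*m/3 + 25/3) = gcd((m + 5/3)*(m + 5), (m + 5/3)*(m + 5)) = m^2 + 20*m/3 + 25/3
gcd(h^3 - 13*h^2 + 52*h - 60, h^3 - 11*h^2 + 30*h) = h^2 - 11*h + 30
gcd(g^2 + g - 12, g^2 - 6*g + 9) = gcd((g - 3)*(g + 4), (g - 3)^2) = g - 3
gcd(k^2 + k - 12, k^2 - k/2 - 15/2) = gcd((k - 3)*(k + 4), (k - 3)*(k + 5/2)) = k - 3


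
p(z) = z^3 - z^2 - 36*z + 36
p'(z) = 3*z^2 - 2*z - 36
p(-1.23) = 76.91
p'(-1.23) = -29.00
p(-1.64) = 87.94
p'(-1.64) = -24.65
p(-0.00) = 36.00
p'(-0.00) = -36.00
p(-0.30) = 46.68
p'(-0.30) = -35.13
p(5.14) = -39.66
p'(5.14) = 32.98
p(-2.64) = 105.67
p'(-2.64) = -9.81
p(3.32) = -57.95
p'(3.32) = -9.57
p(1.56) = -18.80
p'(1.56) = -31.82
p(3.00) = -54.00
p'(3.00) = -15.00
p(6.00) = 0.00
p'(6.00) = 60.00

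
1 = 1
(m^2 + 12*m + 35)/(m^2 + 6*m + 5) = (m + 7)/(m + 1)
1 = 1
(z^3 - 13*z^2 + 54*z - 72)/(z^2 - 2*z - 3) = (z^2 - 10*z + 24)/(z + 1)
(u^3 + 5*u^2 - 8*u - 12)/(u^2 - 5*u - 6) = (u^2 + 4*u - 12)/(u - 6)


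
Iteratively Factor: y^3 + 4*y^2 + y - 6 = (y + 2)*(y^2 + 2*y - 3) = (y - 1)*(y + 2)*(y + 3)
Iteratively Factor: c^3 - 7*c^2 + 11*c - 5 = (c - 1)*(c^2 - 6*c + 5) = (c - 1)^2*(c - 5)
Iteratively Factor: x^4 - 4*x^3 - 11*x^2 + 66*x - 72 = (x - 3)*(x^3 - x^2 - 14*x + 24) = (x - 3)*(x + 4)*(x^2 - 5*x + 6) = (x - 3)*(x - 2)*(x + 4)*(x - 3)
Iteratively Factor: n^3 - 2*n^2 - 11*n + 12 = (n - 4)*(n^2 + 2*n - 3) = (n - 4)*(n - 1)*(n + 3)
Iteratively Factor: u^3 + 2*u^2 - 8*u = (u - 2)*(u^2 + 4*u) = u*(u - 2)*(u + 4)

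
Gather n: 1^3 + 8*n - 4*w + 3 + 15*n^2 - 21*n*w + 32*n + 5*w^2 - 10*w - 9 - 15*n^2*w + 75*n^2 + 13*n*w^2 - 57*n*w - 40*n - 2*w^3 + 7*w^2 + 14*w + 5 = n^2*(90 - 15*w) + n*(13*w^2 - 78*w) - 2*w^3 + 12*w^2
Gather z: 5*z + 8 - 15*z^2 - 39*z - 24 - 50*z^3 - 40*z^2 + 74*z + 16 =-50*z^3 - 55*z^2 + 40*z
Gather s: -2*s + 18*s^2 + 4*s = 18*s^2 + 2*s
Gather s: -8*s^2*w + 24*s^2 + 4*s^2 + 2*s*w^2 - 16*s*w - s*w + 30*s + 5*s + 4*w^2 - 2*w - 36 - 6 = s^2*(28 - 8*w) + s*(2*w^2 - 17*w + 35) + 4*w^2 - 2*w - 42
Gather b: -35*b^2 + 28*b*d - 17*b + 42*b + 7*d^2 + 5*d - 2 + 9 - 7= -35*b^2 + b*(28*d + 25) + 7*d^2 + 5*d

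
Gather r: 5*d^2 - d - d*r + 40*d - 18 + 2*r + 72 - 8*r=5*d^2 + 39*d + r*(-d - 6) + 54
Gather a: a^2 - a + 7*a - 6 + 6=a^2 + 6*a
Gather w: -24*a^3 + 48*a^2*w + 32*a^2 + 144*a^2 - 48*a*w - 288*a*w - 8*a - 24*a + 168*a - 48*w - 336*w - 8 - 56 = -24*a^3 + 176*a^2 + 136*a + w*(48*a^2 - 336*a - 384) - 64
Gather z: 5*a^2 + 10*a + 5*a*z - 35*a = 5*a^2 + 5*a*z - 25*a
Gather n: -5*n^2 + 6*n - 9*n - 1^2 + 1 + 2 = -5*n^2 - 3*n + 2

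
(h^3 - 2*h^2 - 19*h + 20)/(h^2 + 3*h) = (h^3 - 2*h^2 - 19*h + 20)/(h*(h + 3))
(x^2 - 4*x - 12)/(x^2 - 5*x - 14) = (x - 6)/(x - 7)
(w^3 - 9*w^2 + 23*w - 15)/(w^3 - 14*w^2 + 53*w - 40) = (w - 3)/(w - 8)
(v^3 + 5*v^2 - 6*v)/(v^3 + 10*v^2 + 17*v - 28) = v*(v + 6)/(v^2 + 11*v + 28)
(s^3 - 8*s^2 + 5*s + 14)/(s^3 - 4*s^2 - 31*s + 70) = (s + 1)/(s + 5)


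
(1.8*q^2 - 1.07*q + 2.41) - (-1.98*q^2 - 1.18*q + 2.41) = 3.78*q^2 + 0.11*q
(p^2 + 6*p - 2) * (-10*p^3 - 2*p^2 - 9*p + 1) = -10*p^5 - 62*p^4 - p^3 - 49*p^2 + 24*p - 2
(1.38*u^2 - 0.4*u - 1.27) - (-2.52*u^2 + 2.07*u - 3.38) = 3.9*u^2 - 2.47*u + 2.11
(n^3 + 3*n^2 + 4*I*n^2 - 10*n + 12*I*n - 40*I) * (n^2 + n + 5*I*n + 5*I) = n^5 + 4*n^4 + 9*I*n^4 - 27*n^3 + 36*I*n^3 - 90*n^2 - 63*I*n^2 + 140*n - 90*I*n + 200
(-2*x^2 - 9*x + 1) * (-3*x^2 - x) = 6*x^4 + 29*x^3 + 6*x^2 - x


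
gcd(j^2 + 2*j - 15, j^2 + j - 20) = j + 5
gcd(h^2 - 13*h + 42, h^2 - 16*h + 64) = 1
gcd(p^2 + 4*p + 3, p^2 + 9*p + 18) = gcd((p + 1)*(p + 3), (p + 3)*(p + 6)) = p + 3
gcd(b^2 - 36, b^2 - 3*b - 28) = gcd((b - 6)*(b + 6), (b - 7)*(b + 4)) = 1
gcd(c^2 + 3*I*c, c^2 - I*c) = c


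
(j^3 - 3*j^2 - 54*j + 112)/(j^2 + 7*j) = j - 10 + 16/j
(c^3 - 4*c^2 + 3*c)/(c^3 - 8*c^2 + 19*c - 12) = c/(c - 4)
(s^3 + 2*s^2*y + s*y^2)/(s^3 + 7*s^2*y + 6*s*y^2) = (s + y)/(s + 6*y)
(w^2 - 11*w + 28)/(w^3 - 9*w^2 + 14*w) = (w - 4)/(w*(w - 2))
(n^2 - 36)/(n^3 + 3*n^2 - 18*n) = (n - 6)/(n*(n - 3))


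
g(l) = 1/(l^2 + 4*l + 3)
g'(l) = (-2*l - 4)/(l^2 + 4*l + 3)^2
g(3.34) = 0.04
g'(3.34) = -0.01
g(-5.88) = 0.07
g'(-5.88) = 0.04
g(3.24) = 0.04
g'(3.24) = -0.01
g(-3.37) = 1.14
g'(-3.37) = 3.56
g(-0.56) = 0.93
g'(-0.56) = -2.50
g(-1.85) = -1.02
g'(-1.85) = -0.31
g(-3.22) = 2.05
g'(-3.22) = 10.23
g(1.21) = 0.11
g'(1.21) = -0.07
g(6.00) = 0.02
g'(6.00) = 0.00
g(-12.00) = 0.01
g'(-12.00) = 0.00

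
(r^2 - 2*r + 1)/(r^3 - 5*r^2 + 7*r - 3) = 1/(r - 3)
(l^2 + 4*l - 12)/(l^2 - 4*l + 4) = (l + 6)/(l - 2)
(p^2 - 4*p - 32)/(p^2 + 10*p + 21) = (p^2 - 4*p - 32)/(p^2 + 10*p + 21)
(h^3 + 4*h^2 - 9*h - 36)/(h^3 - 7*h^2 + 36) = (h^2 + 7*h + 12)/(h^2 - 4*h - 12)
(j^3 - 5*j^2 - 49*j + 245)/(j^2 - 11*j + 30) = (j^2 - 49)/(j - 6)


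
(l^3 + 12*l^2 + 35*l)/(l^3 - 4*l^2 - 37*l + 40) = l*(l + 7)/(l^2 - 9*l + 8)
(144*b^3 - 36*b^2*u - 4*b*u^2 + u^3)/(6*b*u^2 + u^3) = 24*b^2/u^2 - 10*b/u + 1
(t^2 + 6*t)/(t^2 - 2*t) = (t + 6)/(t - 2)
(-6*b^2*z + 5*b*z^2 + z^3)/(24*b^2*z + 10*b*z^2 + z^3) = (-b + z)/(4*b + z)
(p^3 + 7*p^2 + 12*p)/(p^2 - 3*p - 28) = p*(p + 3)/(p - 7)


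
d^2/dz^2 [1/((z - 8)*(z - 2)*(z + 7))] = 6*(2*z^4 - 8*z^3 - 45*z^2 + 50*z + 1084)/(z^9 - 9*z^8 - 135*z^7 + 1281*z^6 + 5274*z^5 - 59508*z^4 - 10968*z^3 + 866880*z^2 - 2032128*z + 1404928)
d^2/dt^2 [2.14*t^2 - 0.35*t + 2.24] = 4.28000000000000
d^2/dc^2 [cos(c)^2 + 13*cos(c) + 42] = -13*cos(c) - 2*cos(2*c)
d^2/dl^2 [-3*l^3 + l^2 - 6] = 2 - 18*l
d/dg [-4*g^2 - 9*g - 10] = -8*g - 9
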